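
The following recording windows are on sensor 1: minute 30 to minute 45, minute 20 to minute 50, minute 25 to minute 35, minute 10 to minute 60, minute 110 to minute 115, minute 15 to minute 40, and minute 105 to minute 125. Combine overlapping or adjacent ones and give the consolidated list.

minute 10 to minute 60, minute 105 to minute 125

Sort by start: minute 10 to minute 60, minute 15 to minute 40, minute 20 to minute 50, minute 25 to minute 35, minute 30 to minute 45, minute 105 to minute 125, minute 110 to minute 115.
minute 15 to minute 40 overlaps/touches minute 10 to minute 60 → extend to minute 10 to minute 60.
minute 20 to minute 50 overlaps/touches minute 10 to minute 60 → extend to minute 10 to minute 60.
minute 25 to minute 35 overlaps/touches minute 10 to minute 60 → extend to minute 10 to minute 60.
minute 30 to minute 45 overlaps/touches minute 10 to minute 60 → extend to minute 10 to minute 60.
minute 105 to minute 125 is disjoint → start new block.
minute 110 to minute 115 overlaps/touches minute 105 to minute 125 → extend to minute 105 to minute 125.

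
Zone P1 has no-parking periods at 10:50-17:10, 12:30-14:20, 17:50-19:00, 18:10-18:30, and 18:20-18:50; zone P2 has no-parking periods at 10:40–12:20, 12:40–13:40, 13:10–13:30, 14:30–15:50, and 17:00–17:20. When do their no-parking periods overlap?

10:50–12:20, 12:40–13:40, 14:30–15:50, 17:00–17:10

Merge the first list: 10:50–17:10, 17:50–19:00.
Merge the second list: 10:40–12:20, 12:40–13:40, 14:30–15:50, 17:00–17:20.
10:50–17:10 ∩ B → 10:50–12:20, 12:40–13:40, 14:30–15:50, 17:00–17:10.
17:50–19:00 meets no B interval.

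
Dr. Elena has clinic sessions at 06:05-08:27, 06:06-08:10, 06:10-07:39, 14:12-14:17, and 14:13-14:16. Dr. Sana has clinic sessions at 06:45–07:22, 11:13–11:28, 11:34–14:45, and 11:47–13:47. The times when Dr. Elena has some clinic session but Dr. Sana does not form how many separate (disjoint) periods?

2

Merge the first list: 06:05–08:27, 14:12–14:17.
Merge the second list: 06:45–07:22, 11:13–11:28, 11:34–14:45.
A \ B = 06:05–06:45, 07:22–08:27.
That is 2 disjoint pieces.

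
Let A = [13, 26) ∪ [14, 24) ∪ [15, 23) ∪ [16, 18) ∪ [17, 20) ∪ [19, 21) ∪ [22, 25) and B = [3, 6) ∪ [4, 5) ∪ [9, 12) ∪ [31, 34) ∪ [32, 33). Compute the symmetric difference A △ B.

[3, 6) ∪ [9, 12) ∪ [13, 26) ∪ [31, 34)

First set merges to [13, 26).
Second set merges to [3, 6), [9, 12), [31, 34).
A \ B = [13, 26).
B \ A = [3, 6), [9, 12), [31, 34).
Union of the two gives the symmetric difference.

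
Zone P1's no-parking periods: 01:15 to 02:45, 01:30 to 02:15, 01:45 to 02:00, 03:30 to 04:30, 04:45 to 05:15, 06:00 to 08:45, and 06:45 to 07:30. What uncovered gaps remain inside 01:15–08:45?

02:45–03:30, 04:30–04:45, 05:15–06:00

The merged coverage is 01:15–02:45, 03:30–04:30, 04:45–05:15, 06:00–08:45.
Uncovered inside 01:15–08:45: 02:45–03:30, 04:30–04:45, 05:15–06:00.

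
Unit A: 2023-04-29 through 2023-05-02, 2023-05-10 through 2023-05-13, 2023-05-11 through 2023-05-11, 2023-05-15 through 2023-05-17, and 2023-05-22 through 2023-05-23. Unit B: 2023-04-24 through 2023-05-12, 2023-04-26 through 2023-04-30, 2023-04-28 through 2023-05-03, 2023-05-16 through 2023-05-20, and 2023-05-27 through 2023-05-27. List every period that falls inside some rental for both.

First set merges to 2023-04-29 through 2023-05-02, 2023-05-10 through 2023-05-13, 2023-05-15 through 2023-05-17, 2023-05-22 through 2023-05-23.
Second set merges to 2023-04-24 through 2023-05-12, 2023-05-16 through 2023-05-20, 2023-05-27 through 2023-05-27.
2023-04-29 through 2023-05-02 overlaps B on 2023-04-29 through 2023-05-02.
2023-05-10 through 2023-05-13 overlaps B on 2023-05-10 through 2023-05-12.
2023-05-15 through 2023-05-17 overlaps B on 2023-05-16 through 2023-05-17.
2023-05-22 through 2023-05-23 falls entirely outside B.

2023-04-29 through 2023-05-02, 2023-05-10 through 2023-05-12, 2023-05-16 through 2023-05-17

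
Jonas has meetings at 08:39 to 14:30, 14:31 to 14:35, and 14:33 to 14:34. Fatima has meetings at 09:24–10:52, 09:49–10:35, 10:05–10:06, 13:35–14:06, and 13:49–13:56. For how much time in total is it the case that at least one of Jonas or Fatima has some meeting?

A, merged: 08:39–14:30, 14:31–14:35.
B, merged: 09:24–10:52, 13:35–14:06.
A ∪ B = 08:39–14:30, 14:31–14:35.
Total: 5 h 51 min + 4 min = 5 h 55 min.

5 h 55 min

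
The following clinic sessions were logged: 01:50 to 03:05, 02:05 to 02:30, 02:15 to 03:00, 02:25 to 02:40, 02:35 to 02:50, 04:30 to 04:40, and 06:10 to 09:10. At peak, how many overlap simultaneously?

4

At 02:25, 4 of the intervals are simultaneously active.
No point has more.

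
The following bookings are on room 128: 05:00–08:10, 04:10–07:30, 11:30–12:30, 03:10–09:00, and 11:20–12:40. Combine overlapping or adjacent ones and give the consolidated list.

03:10–09:00, 11:20–12:40

Sort by start: 03:10–09:00, 04:10–07:30, 05:00–08:10, 11:20–12:40, 11:30–12:30.
04:10–07:30 overlaps/touches 03:10–09:00 → extend to 03:10–09:00.
05:00–08:10 overlaps/touches 03:10–09:00 → extend to 03:10–09:00.
11:20–12:40 is disjoint → start new block.
11:30–12:30 overlaps/touches 11:20–12:40 → extend to 11:20–12:40.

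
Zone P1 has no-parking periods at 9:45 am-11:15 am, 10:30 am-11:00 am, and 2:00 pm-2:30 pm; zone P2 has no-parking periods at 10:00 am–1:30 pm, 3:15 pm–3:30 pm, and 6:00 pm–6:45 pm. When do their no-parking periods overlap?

10:00 am–11:15 am

Merge the first list: 9:45 am–11:15 am, 2:00 pm–2:30 pm.
9:45 am–11:15 am ∩ B → 10:00 am–11:15 am.
2:00 pm–2:30 pm meets no B interval.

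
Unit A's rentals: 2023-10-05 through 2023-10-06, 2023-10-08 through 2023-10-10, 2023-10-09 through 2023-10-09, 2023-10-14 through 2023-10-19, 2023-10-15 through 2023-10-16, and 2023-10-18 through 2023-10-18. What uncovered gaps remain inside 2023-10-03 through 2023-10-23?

2023-10-03 through 2023-10-04, 2023-10-07 through 2023-10-07, 2023-10-11 through 2023-10-13, 2023-10-20 through 2023-10-23

The merged coverage is 2023-10-05 through 2023-10-06, 2023-10-08 through 2023-10-10, 2023-10-14 through 2023-10-19.
Complement within 2023-10-03 through 2023-10-23: 2023-10-03 through 2023-10-04, 2023-10-07 through 2023-10-07, 2023-10-11 through 2023-10-13, 2023-10-20 through 2023-10-23.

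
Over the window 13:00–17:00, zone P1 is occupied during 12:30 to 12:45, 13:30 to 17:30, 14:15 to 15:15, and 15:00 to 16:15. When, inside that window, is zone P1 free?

The merged coverage is 12:30-12:45, 13:30-17:30.
Complement within 13:00-17:00: 13:00-13:30.

13:00-13:30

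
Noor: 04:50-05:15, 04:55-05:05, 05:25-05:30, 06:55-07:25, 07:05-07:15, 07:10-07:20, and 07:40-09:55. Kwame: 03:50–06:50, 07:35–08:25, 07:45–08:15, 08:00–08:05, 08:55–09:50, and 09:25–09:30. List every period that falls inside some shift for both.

04:50–05:15, 05:25–05:30, 07:40–08:25, 08:55–09:50

First set merges to 04:50–05:15, 05:25–05:30, 06:55–07:25, 07:40–09:55.
Second set merges to 03:50–06:50, 07:35–08:25, 08:55–09:50.
04:50–05:15 meets the second set on 04:50–05:15.
05:25–05:30 meets the second set on 05:25–05:30.
06:55–07:25: no overlap with the second set.
07:40–09:55 meets the second set on 07:40–08:25, 08:55–09:50.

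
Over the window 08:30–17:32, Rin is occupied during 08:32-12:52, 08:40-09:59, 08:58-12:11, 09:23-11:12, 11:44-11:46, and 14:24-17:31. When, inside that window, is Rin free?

After merging, the occupied span is 08:32-12:52, 14:24-17:31.
Gaps within 08:30-17:32: 08:30-08:32, 12:52-14:24, 17:31-17:32.

08:30-08:32, 12:52-14:24, 17:31-17:32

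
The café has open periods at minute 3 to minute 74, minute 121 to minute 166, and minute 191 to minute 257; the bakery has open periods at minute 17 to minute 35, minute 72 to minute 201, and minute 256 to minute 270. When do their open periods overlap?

minute 3 to minute 74 meets the second set on minute 17 to minute 35, minute 72 to minute 74.
minute 121 to minute 166 meets the second set on minute 121 to minute 166.
minute 191 to minute 257 meets the second set on minute 191 to minute 201, minute 256 to minute 257.

minute 17 to minute 35, minute 72 to minute 74, minute 121 to minute 166, minute 191 to minute 201, minute 256 to minute 257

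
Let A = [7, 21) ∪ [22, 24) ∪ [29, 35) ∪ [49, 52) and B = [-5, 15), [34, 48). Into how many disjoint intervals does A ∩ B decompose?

2

A ∩ B = [7, 15), [34, 35).
That is 2 disjoint pieces.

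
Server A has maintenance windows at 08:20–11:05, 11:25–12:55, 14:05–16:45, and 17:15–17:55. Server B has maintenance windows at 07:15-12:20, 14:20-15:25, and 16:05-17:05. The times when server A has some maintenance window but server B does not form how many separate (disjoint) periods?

4

A \ B = 12:20-12:55, 14:05-14:20, 15:25-16:05, 17:15-17:55.
That is 4 disjoint pieces.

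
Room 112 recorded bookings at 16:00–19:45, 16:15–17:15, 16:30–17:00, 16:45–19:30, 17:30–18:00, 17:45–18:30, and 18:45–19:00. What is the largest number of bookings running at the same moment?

4

At 16:45, 4 of the intervals are simultaneously active.
No point has more.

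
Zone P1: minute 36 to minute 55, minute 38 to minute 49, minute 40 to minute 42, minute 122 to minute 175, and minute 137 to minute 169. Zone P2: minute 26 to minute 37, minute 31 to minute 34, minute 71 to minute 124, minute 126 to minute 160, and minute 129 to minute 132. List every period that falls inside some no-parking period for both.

First set merges to minute 36 to minute 55, minute 122 to minute 175.
Second set merges to minute 26 to minute 37, minute 71 to minute 124, minute 126 to minute 160.
minute 36 to minute 55 overlaps B on minute 36 to minute 37.
minute 122 to minute 175 overlaps B on minute 122 to minute 124, minute 126 to minute 160.

minute 36 to minute 37, minute 122 to minute 124, minute 126 to minute 160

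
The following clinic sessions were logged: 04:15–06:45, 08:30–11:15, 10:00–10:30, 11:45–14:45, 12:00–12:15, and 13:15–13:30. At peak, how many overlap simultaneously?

Sweep endpoints in order; track running count of active intervals.
Peak of 2 reached at 10:00.

2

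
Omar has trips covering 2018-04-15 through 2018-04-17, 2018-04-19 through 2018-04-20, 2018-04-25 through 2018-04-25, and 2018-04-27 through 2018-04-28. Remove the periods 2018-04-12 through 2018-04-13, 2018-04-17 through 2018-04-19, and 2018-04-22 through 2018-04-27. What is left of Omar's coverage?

2018-04-15 through 2018-04-16, 2018-04-20 through 2018-04-20, 2018-04-28 through 2018-04-28

2018-04-15 through 2018-04-17 with B removed leaves 2018-04-15 through 2018-04-16.
2018-04-19 through 2018-04-20 with B removed leaves 2018-04-20 through 2018-04-20.
2018-04-25 through 2018-04-25 lies entirely inside B → drops out.
2018-04-27 through 2018-04-28 with B removed leaves 2018-04-28 through 2018-04-28.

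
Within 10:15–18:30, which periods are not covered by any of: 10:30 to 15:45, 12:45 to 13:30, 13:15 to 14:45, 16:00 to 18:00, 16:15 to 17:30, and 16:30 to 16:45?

10:15–10:30, 15:45–16:00, 18:00–18:30

Covered (merged): 10:30–15:45, 16:00–18:00.
Complement within 10:15–18:30: 10:15–10:30, 15:45–16:00, 18:00–18:30.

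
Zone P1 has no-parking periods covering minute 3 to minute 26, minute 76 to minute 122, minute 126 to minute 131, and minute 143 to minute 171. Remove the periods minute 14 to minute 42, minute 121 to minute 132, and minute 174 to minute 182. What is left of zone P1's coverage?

minute 3 to minute 14, minute 76 to minute 121, minute 143 to minute 171

minute 3 to minute 26 \ B = minute 3 to minute 14.
minute 76 to minute 122 \ B = minute 76 to minute 121.
minute 126 to minute 131: entirely removed.
minute 143 to minute 171: nothing removed.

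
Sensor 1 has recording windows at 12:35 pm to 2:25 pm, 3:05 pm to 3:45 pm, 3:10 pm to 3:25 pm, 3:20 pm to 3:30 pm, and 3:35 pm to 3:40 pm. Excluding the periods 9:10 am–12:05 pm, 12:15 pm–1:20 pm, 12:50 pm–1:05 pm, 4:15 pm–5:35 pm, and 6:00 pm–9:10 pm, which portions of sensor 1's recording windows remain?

A, merged: 12:35 pm–2:25 pm, 3:05 pm–3:45 pm.
B, merged: 9:10 am–12:05 pm, 12:15 pm–1:20 pm, 4:15 pm–5:35 pm, 6:00 pm–9:10 pm.
12:35 pm–2:25 pm minus B → 1:20 pm–2:25 pm.
3:05 pm–3:45 pm: no B overlap → unchanged.

1:20 pm–2:25 pm, 3:05 pm–3:45 pm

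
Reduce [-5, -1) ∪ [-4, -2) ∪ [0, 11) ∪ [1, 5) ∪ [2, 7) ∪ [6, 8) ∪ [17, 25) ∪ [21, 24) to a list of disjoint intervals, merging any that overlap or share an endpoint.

[-4, -2) overlaps/touches [-5, -1) → extend to [-5, -1).
[0, 11) is disjoint → start new block.
[1, 5) overlaps/touches [0, 11) → extend to [0, 11).
[2, 7) overlaps/touches [0, 11) → extend to [0, 11).
[6, 8) overlaps/touches [0, 11) → extend to [0, 11).
[17, 25) is disjoint → start new block.
[21, 24) overlaps/touches [17, 25) → extend to [17, 25).

[-5, -1) ∪ [0, 11) ∪ [17, 25)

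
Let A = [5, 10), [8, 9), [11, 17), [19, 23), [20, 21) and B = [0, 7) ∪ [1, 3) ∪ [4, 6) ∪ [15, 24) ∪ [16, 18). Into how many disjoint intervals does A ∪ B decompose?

2

First set merges to [5, 10), [11, 17), [19, 23).
Second set merges to [0, 7), [15, 24).
A ∪ B = [0, 10), [11, 24).
That is 2 disjoint pieces.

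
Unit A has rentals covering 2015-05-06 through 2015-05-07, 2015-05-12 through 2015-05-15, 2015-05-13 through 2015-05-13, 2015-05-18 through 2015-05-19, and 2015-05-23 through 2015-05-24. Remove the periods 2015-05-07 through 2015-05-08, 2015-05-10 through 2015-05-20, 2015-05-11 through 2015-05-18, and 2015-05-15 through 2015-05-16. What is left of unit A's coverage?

2015-05-06 through 2015-05-06, 2015-05-23 through 2015-05-24

First set merges to 2015-05-06 through 2015-05-07, 2015-05-12 through 2015-05-15, 2015-05-18 through 2015-05-19, 2015-05-23 through 2015-05-24.
Second set merges to 2015-05-07 through 2015-05-08, 2015-05-10 through 2015-05-20.
2015-05-06 through 2015-05-07 minus B → 2015-05-06 through 2015-05-06.
2015-05-12 through 2015-05-15: fully covered by B → removed.
2015-05-18 through 2015-05-19: fully covered by B → removed.
2015-05-23 through 2015-05-24: no B overlap → unchanged.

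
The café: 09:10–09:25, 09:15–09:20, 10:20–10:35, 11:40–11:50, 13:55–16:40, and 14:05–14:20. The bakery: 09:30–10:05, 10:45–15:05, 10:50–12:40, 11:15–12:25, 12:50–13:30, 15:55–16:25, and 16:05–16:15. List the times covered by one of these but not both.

09:10–09:25, 09:30–10:05, 10:20–10:35, 10:45–11:40, 11:50–13:55, 15:05–15:55, 16:25–16:40

A, merged: 09:10–09:25, 10:20–10:35, 11:40–11:50, 13:55–16:40.
B, merged: 09:30–10:05, 10:45–15:05, 15:55–16:25.
A but not B: 09:10–09:25, 10:20–10:35, 15:05–15:55, 16:25–16:40.
B but not A: 09:30–10:05, 10:45–11:40, 11:50–13:55.
Combining gives A △ B.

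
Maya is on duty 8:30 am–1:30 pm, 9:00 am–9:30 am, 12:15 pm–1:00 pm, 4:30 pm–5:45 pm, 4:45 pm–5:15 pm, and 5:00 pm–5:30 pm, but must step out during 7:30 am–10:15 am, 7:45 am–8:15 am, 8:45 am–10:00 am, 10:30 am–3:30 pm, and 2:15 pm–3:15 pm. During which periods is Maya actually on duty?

First set merges to 8:30 am–1:30 pm, 4:30 pm–5:45 pm.
Second set merges to 7:30 am–10:15 am, 10:30 am–3:30 pm.
8:30 am–1:30 pm minus B → 10:15 am–10:30 am.
4:30 pm–5:45 pm: no B overlap → unchanged.

10:15 am–10:30 am, 4:30 pm–5:45 pm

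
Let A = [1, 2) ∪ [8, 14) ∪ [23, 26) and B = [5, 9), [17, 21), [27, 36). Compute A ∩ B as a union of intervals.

[8, 9)

[1, 2) meets no B interval.
[8, 14) ∩ B → [8, 9).
[23, 26) meets no B interval.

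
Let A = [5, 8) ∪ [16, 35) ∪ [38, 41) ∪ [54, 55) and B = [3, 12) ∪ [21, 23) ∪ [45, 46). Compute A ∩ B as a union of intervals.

[5, 8) ∪ [21, 23)

[5, 8) ∩ B → [5, 8).
[16, 35) ∩ B → [21, 23).
[38, 41) meets no B interval.
[54, 55) meets no B interval.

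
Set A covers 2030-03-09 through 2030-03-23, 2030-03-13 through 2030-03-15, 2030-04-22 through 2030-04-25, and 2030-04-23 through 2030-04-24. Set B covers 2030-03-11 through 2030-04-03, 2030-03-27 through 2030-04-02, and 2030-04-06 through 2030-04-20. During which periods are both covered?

Merge the first list: 2030-03-09 through 2030-03-23, 2030-04-22 through 2030-04-25.
Merge the second list: 2030-03-11 through 2030-04-03, 2030-04-06 through 2030-04-20.
2030-03-09 through 2030-03-23 meets the second set on 2030-03-11 through 2030-03-23.
2030-04-22 through 2030-04-25: no overlap with the second set.

2030-03-11 through 2030-03-23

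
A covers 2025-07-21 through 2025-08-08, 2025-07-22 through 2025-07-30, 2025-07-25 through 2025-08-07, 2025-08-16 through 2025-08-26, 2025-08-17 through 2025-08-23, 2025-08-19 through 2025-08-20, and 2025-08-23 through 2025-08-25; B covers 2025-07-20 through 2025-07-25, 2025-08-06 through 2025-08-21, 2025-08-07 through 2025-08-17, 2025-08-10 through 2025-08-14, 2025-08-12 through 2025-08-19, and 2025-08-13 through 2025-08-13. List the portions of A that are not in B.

2025-07-26 through 2025-08-05, 2025-08-22 through 2025-08-26

A, merged: 2025-07-21 through 2025-08-08, 2025-08-16 through 2025-08-26.
B, merged: 2025-07-20 through 2025-07-25, 2025-08-06 through 2025-08-21.
2025-07-21 through 2025-08-08 minus B → 2025-07-26 through 2025-08-05.
2025-08-16 through 2025-08-26 minus B → 2025-08-22 through 2025-08-26.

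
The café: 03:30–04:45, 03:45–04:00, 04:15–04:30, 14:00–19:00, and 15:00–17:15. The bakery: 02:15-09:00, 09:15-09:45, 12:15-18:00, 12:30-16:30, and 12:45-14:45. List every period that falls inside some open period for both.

03:30–04:45, 14:00–18:00

Merge the first list: 03:30–04:45, 14:00–19:00.
Merge the second list: 02:15–09:00, 09:15–09:45, 12:15–18:00.
03:30–04:45 meets the second set on 03:30–04:45.
14:00–19:00 meets the second set on 14:00–18:00.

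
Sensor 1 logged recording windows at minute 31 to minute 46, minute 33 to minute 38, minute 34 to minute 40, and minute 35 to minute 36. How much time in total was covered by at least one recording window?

15 minutes

Merged: minute 31 to minute 46.
Length: 15 minutes.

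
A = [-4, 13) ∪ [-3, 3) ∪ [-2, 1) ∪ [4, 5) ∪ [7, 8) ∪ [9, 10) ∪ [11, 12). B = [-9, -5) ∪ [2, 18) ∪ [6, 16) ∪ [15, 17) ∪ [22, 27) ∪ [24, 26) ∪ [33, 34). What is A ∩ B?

[2, 13)

First set merges to [-4, 13).
Second set merges to [-9, -5), [2, 18), [22, 27), [33, 34).
[-4, 13) ∩ B → [2, 13).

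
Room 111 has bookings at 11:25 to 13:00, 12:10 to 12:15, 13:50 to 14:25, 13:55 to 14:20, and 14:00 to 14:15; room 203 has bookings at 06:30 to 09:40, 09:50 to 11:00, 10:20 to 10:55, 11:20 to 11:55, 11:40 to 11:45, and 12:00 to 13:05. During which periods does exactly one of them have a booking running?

06:30–09:40, 09:50–11:00, 11:20–11:25, 11:55–12:00, 13:00–13:05, 13:50–14:25

Merge the first list: 11:25–13:00, 13:50–14:25.
Merge the second list: 06:30–09:40, 09:50–11:00, 11:20–11:55, 12:00–13:05.
Only in the first: 11:55–12:00, 13:50–14:25.
Only in the second: 06:30–09:40, 09:50–11:00, 11:20–11:25, 13:00–13:05.
Together these are the periods covered by exactly one.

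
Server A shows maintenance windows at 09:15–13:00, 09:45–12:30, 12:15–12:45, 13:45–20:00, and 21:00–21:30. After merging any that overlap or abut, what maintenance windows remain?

09:45-12:30 overlaps/touches 09:15-13:00 → extend to 09:15-13:00.
12:15-12:45 overlaps/touches 09:15-13:00 → extend to 09:15-13:00.
13:45-20:00 is disjoint → start new block.
21:00-21:30 is disjoint → start new block.

09:15-13:00, 13:45-20:00, 21:00-21:30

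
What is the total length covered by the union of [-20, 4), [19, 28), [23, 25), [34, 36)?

35

Merged: [-20, 4), [19, 28), [34, 36).
Lengths: 24 + 9 + 2 = 35.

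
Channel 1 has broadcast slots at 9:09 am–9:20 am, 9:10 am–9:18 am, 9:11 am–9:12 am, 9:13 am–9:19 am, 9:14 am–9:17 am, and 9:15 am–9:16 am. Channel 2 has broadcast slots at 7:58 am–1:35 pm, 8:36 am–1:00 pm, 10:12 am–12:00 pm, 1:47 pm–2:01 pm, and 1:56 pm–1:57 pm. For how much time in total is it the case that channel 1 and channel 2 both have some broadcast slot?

A, merged: 9:09 am-9:20 am.
B, merged: 7:58 am-1:35 pm, 1:47 pm-2:01 pm.
A ∩ B = 9:09 am-9:20 am.
Total: 11 min.

11 min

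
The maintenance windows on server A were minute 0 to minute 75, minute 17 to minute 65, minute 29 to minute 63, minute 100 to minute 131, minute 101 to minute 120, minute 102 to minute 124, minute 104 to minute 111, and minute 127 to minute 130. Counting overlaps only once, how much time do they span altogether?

Merged: minute 0 to minute 75, minute 100 to minute 131.
Lengths: 75 minutes + 31 minutes = 106 minutes.

106 minutes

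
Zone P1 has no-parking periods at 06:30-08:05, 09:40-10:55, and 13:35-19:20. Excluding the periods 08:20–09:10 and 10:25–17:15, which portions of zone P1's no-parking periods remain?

06:30–08:05, 09:40–10:25, 17:15–19:20

06:30–08:05: nothing removed.
09:40–10:55 \ B = 09:40–10:25.
13:35–19:20 \ B = 17:15–19:20.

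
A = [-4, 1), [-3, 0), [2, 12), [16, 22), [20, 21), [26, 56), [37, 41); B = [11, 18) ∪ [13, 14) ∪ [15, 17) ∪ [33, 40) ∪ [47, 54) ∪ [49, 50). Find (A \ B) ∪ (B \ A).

[-4, 1) ∪ [2, 11) ∪ [12, 16) ∪ [18, 22) ∪ [26, 33) ∪ [40, 47) ∪ [54, 56)

Merge the first list: [-4, 1), [2, 12), [16, 22), [26, 56).
Merge the second list: [11, 18), [33, 40), [47, 54).
A \ B = [-4, 1), [2, 11), [18, 22), [26, 33), [40, 47), [54, 56).
B \ A = [12, 16).
Union of the two gives the symmetric difference.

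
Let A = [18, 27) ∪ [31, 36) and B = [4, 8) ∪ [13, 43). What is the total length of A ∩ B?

A ∩ B = [18, 27), [31, 36).
Total: 9 + 5 = 14.

14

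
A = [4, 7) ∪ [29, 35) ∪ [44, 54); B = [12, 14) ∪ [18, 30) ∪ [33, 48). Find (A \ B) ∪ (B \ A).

[4, 7) ∪ [12, 14) ∪ [18, 29) ∪ [30, 33) ∪ [35, 44) ∪ [48, 54)

A but not B: [4, 7), [30, 33), [48, 54).
B but not A: [12, 14), [18, 29), [35, 44).
Combining gives A △ B.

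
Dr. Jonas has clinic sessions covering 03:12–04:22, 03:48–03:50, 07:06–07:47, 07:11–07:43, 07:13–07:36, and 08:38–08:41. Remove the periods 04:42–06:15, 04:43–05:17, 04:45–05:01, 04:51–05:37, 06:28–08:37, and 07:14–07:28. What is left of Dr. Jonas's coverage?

A, merged: 03:12–04:22, 07:06–07:47, 08:38–08:41.
B, merged: 04:42–06:15, 06:28–08:37.
03:12–04:22 is untouched.
07:06–07:47 lies entirely inside B → drops out.
08:38–08:41 is untouched.

03:12–04:22, 08:38–08:41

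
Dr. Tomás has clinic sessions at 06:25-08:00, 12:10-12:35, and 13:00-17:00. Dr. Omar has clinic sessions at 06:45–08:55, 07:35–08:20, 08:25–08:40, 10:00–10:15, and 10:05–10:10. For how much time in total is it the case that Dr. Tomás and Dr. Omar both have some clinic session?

B, merged: 06:45–08:55, 10:00–10:15.
A ∩ B = 06:45–08:00.
Total: 1 h 15 min.

1 h 15 min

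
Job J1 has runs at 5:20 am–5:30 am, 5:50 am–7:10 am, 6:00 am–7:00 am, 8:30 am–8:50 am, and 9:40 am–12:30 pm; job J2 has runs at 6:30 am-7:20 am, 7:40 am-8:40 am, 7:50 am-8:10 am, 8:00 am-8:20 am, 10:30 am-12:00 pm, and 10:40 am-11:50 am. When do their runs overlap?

First set merges to 5:20 am-5:30 am, 5:50 am-7:10 am, 8:30 am-8:50 am, 9:40 am-12:30 pm.
Second set merges to 6:30 am-7:20 am, 7:40 am-8:40 am, 10:30 am-12:00 pm.
5:20 am-5:30 am meets no B interval.
5:50 am-7:10 am ∩ B → 6:30 am-7:10 am.
8:30 am-8:50 am ∩ B → 8:30 am-8:40 am.
9:40 am-12:30 pm ∩ B → 10:30 am-12:00 pm.

6:30 am-7:10 am, 8:30 am-8:40 am, 10:30 am-12:00 pm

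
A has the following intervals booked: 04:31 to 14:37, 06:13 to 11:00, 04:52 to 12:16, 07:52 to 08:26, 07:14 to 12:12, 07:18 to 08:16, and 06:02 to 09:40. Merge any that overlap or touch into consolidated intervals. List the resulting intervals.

Sort by start: 04:31–14:37, 04:52–12:16, 06:02–09:40, 06:13–11:00, 07:14–12:12, 07:18–08:16, 07:52–08:26.
04:52–12:16 overlaps/touches 04:31–14:37 → extend to 04:31–14:37.
06:02–09:40 overlaps/touches 04:31–14:37 → extend to 04:31–14:37.
06:13–11:00 overlaps/touches 04:31–14:37 → extend to 04:31–14:37.
07:14–12:12 overlaps/touches 04:31–14:37 → extend to 04:31–14:37.
07:18–08:16 overlaps/touches 04:31–14:37 → extend to 04:31–14:37.
07:52–08:26 overlaps/touches 04:31–14:37 → extend to 04:31–14:37.

04:31–14:37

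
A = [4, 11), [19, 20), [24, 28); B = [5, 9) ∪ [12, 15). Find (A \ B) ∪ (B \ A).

A but not B: [4, 5), [9, 11), [19, 20), [24, 28).
B but not A: [12, 15).
Combining gives A △ B.

[4, 5) ∪ [9, 11) ∪ [12, 15) ∪ [19, 20) ∪ [24, 28)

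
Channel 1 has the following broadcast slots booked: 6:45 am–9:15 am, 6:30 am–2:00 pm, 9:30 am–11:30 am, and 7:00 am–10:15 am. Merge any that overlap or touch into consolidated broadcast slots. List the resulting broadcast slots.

6:30 am–2:00 pm

Sort by start: 6:30 am–2:00 pm, 6:45 am–9:15 am, 7:00 am–10:15 am, 9:30 am–11:30 am.
6:45 am–9:15 am overlaps/touches 6:30 am–2:00 pm → extend to 6:30 am–2:00 pm.
7:00 am–10:15 am overlaps/touches 6:30 am–2:00 pm → extend to 6:30 am–2:00 pm.
9:30 am–11:30 am overlaps/touches 6:30 am–2:00 pm → extend to 6:30 am–2:00 pm.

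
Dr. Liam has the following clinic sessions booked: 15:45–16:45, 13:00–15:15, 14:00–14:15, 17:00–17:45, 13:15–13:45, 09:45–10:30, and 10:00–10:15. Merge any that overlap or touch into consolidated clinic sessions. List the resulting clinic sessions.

Sort by start: 09:45-10:30, 10:00-10:15, 13:00-15:15, 13:15-13:45, 14:00-14:15, 15:45-16:45, 17:00-17:45.
10:00-10:15 overlaps/touches 09:45-10:30 → extend to 09:45-10:30.
13:00-15:15 is disjoint → start new block.
13:15-13:45 overlaps/touches 13:00-15:15 → extend to 13:00-15:15.
14:00-14:15 overlaps/touches 13:00-15:15 → extend to 13:00-15:15.
15:45-16:45 is disjoint → start new block.
17:00-17:45 is disjoint → start new block.

09:45-10:30, 13:00-15:15, 15:45-16:45, 17:00-17:45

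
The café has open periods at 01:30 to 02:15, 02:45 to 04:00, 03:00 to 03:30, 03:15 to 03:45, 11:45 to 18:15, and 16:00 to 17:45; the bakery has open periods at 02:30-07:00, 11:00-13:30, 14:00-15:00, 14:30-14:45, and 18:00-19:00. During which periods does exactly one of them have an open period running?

01:30–02:15, 02:30–02:45, 04:00–07:00, 11:00–11:45, 13:30–14:00, 15:00–18:00, 18:15–19:00

Merge the first list: 01:30–02:15, 02:45–04:00, 11:45–18:15.
Merge the second list: 02:30–07:00, 11:00–13:30, 14:00–15:00, 18:00–19:00.
A \ B = 01:30–02:15, 13:30–14:00, 15:00–18:00.
B \ A = 02:30–02:45, 04:00–07:00, 11:00–11:45, 18:15–19:00.
Union of the two gives the symmetric difference.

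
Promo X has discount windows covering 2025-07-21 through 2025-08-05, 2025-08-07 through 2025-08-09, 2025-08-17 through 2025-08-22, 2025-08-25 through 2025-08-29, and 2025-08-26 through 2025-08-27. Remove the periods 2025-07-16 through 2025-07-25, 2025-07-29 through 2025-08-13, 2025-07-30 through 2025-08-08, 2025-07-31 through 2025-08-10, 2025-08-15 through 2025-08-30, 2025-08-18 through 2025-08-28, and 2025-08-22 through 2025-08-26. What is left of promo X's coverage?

First set merges to 2025-07-21 through 2025-08-05, 2025-08-07 through 2025-08-09, 2025-08-17 through 2025-08-22, 2025-08-25 through 2025-08-29.
Second set merges to 2025-07-16 through 2025-07-25, 2025-07-29 through 2025-08-13, 2025-08-15 through 2025-08-30.
2025-07-21 through 2025-08-05 minus B → 2025-07-26 through 2025-07-28.
2025-08-07 through 2025-08-09: fully covered by B → removed.
2025-08-17 through 2025-08-22: fully covered by B → removed.
2025-08-25 through 2025-08-29: fully covered by B → removed.

2025-07-26 through 2025-07-28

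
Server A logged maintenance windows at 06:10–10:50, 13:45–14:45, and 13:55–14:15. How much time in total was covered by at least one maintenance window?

5 h 40 min

Merged: 06:10–10:50, 13:45–14:45.
Lengths: 4 h 40 min + 1 h = 5 h 40 min.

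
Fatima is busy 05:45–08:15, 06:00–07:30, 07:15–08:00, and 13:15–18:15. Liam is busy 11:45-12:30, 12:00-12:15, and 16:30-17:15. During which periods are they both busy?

A, merged: 05:45-08:15, 13:15-18:15.
B, merged: 11:45-12:30, 16:30-17:15.
05:45-08:15 falls entirely outside B.
13:15-18:15 overlaps B on 16:30-17:15.

16:30-17:15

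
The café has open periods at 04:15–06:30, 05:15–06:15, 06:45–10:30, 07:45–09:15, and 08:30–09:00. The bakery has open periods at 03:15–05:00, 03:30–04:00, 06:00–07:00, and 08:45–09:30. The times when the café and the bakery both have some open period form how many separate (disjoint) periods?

First set merges to 04:15-06:30, 06:45-10:30.
Second set merges to 03:15-05:00, 06:00-07:00, 08:45-09:30.
A ∩ B = 04:15-05:00, 06:00-06:30, 06:45-07:00, 08:45-09:30.
That is 4 disjoint pieces.

4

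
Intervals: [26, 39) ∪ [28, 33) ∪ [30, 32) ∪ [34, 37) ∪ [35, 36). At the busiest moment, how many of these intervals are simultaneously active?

Sweep endpoints in order; track running count of active intervals.
Peak of 3 reached at 30.

3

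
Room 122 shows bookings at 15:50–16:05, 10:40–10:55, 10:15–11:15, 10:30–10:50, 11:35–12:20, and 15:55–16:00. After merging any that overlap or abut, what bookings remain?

Sort by start: 10:15–11:15, 10:30–10:50, 10:40–10:55, 11:35–12:20, 15:50–16:05, 15:55–16:00.
10:30–10:50 overlaps/touches 10:15–11:15 → extend to 10:15–11:15.
10:40–10:55 overlaps/touches 10:15–11:15 → extend to 10:15–11:15.
11:35–12:20 is disjoint → start new block.
15:50–16:05 is disjoint → start new block.
15:55–16:00 overlaps/touches 15:50–16:05 → extend to 15:50–16:05.

10:15–11:15, 11:35–12:20, 15:50–16:05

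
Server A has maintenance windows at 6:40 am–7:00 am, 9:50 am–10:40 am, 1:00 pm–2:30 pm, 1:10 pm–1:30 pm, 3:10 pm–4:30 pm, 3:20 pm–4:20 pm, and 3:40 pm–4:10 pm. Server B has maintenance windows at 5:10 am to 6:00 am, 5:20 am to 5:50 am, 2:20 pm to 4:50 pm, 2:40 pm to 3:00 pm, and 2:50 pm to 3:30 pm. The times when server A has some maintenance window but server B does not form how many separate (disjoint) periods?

A, merged: 6:40 am–7:00 am, 9:50 am–10:40 am, 1:00 pm–2:30 pm, 3:10 pm–4:30 pm.
B, merged: 5:10 am–6:00 am, 2:20 pm–4:50 pm.
A \ B = 6:40 am–7:00 am, 9:50 am–10:40 am, 1:00 pm–2:20 pm.
That is 3 disjoint pieces.

3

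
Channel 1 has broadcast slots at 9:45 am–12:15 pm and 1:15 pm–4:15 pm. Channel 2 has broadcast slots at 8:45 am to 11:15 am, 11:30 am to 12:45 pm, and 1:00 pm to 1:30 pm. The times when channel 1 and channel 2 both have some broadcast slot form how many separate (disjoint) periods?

3

A ∩ B = 9:45 am–11:15 am, 11:30 am–12:15 pm, 1:15 pm–1:30 pm.
That is 3 disjoint pieces.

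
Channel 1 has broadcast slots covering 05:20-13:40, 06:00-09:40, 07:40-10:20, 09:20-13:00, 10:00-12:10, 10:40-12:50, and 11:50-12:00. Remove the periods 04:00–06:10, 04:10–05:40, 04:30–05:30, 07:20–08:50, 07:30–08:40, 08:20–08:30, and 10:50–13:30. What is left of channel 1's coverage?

06:10–07:20, 08:50–10:50, 13:30–13:40

A, merged: 05:20–13:40.
B, merged: 04:00–06:10, 07:20–08:50, 10:50–13:30.
05:20–13:40 with B removed leaves 06:10–07:20, 08:50–10:50, 13:30–13:40.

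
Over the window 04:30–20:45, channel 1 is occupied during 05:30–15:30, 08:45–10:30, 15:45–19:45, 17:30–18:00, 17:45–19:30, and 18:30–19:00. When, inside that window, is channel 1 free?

The merged coverage is 05:30–15:30, 15:45–19:45.
Gaps within 04:30–20:45: 04:30–05:30, 15:30–15:45, 19:45–20:45.

04:30–05:30, 15:30–15:45, 19:45–20:45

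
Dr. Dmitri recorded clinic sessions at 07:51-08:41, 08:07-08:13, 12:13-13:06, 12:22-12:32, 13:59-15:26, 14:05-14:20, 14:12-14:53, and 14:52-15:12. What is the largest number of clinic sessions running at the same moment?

3

Sweep endpoints in order; track running count of active intervals.
Peak of 3 reached at 14:12.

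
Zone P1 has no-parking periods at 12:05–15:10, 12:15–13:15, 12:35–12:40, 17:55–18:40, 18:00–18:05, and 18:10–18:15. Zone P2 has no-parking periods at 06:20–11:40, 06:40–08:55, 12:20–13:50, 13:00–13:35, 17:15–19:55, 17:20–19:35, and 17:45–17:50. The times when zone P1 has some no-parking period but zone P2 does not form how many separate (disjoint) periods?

2

First set merges to 12:05–15:10, 17:55–18:40.
Second set merges to 06:20–11:40, 12:20–13:50, 17:15–19:55.
A \ B = 12:05–12:20, 13:50–15:10.
That is 2 disjoint pieces.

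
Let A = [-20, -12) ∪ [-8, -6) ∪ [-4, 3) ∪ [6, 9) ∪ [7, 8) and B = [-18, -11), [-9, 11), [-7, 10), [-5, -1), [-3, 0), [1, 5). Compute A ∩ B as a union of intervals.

[-18, -12) ∪ [-8, -6) ∪ [-4, 3) ∪ [6, 9)

A, merged: [-20, -12), [-8, -6), [-4, 3), [6, 9).
B, merged: [-18, -11), [-9, 11).
[-20, -12) overlaps B on [-18, -12).
[-8, -6) overlaps B on [-8, -6).
[-4, 3) overlaps B on [-4, 3).
[6, 9) overlaps B on [6, 9).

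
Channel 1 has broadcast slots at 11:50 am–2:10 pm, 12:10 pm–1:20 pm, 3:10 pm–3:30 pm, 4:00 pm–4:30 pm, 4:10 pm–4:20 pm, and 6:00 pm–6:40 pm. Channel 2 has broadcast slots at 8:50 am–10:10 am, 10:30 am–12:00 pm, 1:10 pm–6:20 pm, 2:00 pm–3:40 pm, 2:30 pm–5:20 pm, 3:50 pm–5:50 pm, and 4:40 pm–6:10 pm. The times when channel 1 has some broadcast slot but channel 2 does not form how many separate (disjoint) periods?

First set merges to 11:50 am–2:10 pm, 3:10 pm–3:30 pm, 4:00 pm–4:30 pm, 6:00 pm–6:40 pm.
Second set merges to 8:50 am–10:10 am, 10:30 am–12:00 pm, 1:10 pm–6:20 pm.
A \ B = 12:00 pm–1:10 pm, 6:20 pm–6:40 pm.
That is 2 disjoint pieces.

2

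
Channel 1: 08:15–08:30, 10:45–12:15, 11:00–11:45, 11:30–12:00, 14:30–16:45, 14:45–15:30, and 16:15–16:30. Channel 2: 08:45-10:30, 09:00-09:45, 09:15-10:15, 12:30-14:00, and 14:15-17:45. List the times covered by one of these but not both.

08:15–08:30, 08:45–10:30, 10:45–12:15, 12:30–14:00, 14:15–14:30, 16:45–17:45

Merge the first list: 08:15–08:30, 10:45–12:15, 14:30–16:45.
Merge the second list: 08:45–10:30, 12:30–14:00, 14:15–17:45.
A but not B: 08:15–08:30, 10:45–12:15.
B but not A: 08:45–10:30, 12:30–14:00, 14:15–14:30, 16:45–17:45.
Combining gives A △ B.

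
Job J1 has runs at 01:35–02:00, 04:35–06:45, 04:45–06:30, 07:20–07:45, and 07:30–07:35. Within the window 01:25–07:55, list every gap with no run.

After merging, the occupied span is 01:35–02:00, 04:35–06:45, 07:20–07:45.
Uncovered inside 01:25–07:55: 01:25–01:35, 02:00–04:35, 06:45–07:20, 07:45–07:55.

01:25–01:35, 02:00–04:35, 06:45–07:20, 07:45–07:55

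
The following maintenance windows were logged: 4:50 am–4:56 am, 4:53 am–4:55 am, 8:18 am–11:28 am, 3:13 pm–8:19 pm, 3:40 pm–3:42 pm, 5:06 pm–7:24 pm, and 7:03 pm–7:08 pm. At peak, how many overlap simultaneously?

Walk the sorted start/end points keeping a running depth.
The depth first hits 3 at 7:03 pm.

3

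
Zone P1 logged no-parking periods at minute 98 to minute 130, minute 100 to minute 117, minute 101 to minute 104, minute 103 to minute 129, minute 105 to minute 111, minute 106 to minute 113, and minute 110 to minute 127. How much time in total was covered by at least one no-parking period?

Merged: minute 98 to minute 130.
Length: 32 minutes.

32 minutes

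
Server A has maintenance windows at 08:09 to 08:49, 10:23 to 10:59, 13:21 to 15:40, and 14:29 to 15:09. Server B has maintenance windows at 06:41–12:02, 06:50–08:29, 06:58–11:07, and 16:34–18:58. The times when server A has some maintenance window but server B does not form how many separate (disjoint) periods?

A, merged: 08:09–08:49, 10:23–10:59, 13:21–15:40.
B, merged: 06:41–12:02, 16:34–18:58.
A \ B = 13:21–15:40.
That is 1 disjoint piece.

1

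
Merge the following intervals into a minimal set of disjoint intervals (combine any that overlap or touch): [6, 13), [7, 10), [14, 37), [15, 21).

[7, 10) overlaps/touches [6, 13) → extend to [6, 13).
[14, 37) is disjoint → start new block.
[15, 21) overlaps/touches [14, 37) → extend to [14, 37).

[6, 13) ∪ [14, 37)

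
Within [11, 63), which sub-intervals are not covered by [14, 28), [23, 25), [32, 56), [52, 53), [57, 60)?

[11, 14) ∪ [28, 32) ∪ [56, 57) ∪ [60, 63)

After merging, the occupied span is [14, 28), [32, 56), [57, 60).
Complement within [11, 63): [11, 14), [28, 32), [56, 57), [60, 63).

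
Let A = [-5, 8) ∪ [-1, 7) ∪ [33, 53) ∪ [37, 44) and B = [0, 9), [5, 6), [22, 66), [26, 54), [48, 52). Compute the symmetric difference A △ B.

A, merged: [-5, 8), [33, 53).
B, merged: [0, 9), [22, 66).
Only in the first: [-5, 0).
Only in the second: [8, 9), [22, 33), [53, 66).
Together these are the periods covered by exactly one.

[-5, 0) ∪ [8, 9) ∪ [22, 33) ∪ [53, 66)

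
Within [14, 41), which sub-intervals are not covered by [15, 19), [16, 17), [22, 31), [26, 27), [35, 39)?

[14, 15) ∪ [19, 22) ∪ [31, 35) ∪ [39, 41)

The merged coverage is [15, 19), [22, 31), [35, 39).
Uncovered inside [14, 41): [14, 15), [19, 22), [31, 35), [39, 41).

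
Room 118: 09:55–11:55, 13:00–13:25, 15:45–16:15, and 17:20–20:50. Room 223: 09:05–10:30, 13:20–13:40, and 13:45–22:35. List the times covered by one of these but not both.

09:05-09:55, 10:30-11:55, 13:00-13:20, 13:25-13:40, 13:45-15:45, 16:15-17:20, 20:50-22:35

Only in the first: 10:30-11:55, 13:00-13:20.
Only in the second: 09:05-09:55, 13:25-13:40, 13:45-15:45, 16:15-17:20, 20:50-22:35.
Together these are the periods covered by exactly one.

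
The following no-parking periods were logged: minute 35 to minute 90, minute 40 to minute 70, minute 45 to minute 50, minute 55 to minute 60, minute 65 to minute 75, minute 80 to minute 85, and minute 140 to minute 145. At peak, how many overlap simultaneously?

3

Sweep endpoints in order; track running count of active intervals.
Peak of 3 reached at minute 45.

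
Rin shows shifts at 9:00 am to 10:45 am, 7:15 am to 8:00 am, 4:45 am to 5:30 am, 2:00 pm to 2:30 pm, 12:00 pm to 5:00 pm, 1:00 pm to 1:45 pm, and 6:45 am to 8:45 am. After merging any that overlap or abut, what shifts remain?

Sort by start: 4:45 am-5:30 am, 6:45 am-8:45 am, 7:15 am-8:00 am, 9:00 am-10:45 am, 12:00 pm-5:00 pm, 1:00 pm-1:45 pm, 2:00 pm-2:30 pm.
6:45 am-8:45 am is disjoint → start new block.
7:15 am-8:00 am overlaps/touches 6:45 am-8:45 am → extend to 6:45 am-8:45 am.
9:00 am-10:45 am is disjoint → start new block.
12:00 pm-5:00 pm is disjoint → start new block.
1:00 pm-1:45 pm overlaps/touches 12:00 pm-5:00 pm → extend to 12:00 pm-5:00 pm.
2:00 pm-2:30 pm overlaps/touches 12:00 pm-5:00 pm → extend to 12:00 pm-5:00 pm.

4:45 am-5:30 am, 6:45 am-8:45 am, 9:00 am-10:45 am, 12:00 pm-5:00 pm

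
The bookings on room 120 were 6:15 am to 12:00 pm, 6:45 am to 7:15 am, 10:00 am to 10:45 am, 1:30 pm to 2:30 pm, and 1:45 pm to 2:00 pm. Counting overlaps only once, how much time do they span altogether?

6 h 45 min

Merged: 6:15 am–12:00 pm, 1:30 pm–2:30 pm.
Lengths: 5 h 45 min + 1 h = 6 h 45 min.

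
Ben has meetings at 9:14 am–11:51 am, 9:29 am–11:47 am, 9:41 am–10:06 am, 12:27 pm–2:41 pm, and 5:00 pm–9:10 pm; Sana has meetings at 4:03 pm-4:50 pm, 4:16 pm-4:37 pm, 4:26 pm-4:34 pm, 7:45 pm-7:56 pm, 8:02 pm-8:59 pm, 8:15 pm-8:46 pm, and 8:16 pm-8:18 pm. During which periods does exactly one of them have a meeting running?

First set merges to 9:14 am–11:51 am, 12:27 pm–2:41 pm, 5:00 pm–9:10 pm.
Second set merges to 4:03 pm–4:50 pm, 7:45 pm–7:56 pm, 8:02 pm–8:59 pm.
A \ B = 9:14 am–11:51 am, 12:27 pm–2:41 pm, 5:00 pm–7:45 pm, 7:56 pm–8:02 pm, 8:59 pm–9:10 pm.
B \ A = 4:03 pm–4:50 pm.
Union of the two gives the symmetric difference.

9:14 am–11:51 am, 12:27 pm–2:41 pm, 4:03 pm–4:50 pm, 5:00 pm–7:45 pm, 7:56 pm–8:02 pm, 8:59 pm–9:10 pm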